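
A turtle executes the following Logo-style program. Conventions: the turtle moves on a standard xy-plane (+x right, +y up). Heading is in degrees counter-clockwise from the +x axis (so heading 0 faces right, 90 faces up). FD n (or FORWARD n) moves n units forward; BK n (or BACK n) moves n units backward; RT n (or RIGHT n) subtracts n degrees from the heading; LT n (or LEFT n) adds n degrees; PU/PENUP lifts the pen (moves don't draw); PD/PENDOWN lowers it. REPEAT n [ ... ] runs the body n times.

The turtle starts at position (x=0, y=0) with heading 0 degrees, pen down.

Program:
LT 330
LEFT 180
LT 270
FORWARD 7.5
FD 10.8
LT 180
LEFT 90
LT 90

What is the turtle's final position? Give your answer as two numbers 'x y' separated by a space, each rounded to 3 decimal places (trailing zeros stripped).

Executing turtle program step by step:
Start: pos=(0,0), heading=0, pen down
LT 330: heading 0 -> 330
LT 180: heading 330 -> 150
LT 270: heading 150 -> 60
FD 7.5: (0,0) -> (3.75,6.495) [heading=60, draw]
FD 10.8: (3.75,6.495) -> (9.15,15.848) [heading=60, draw]
LT 180: heading 60 -> 240
LT 90: heading 240 -> 330
LT 90: heading 330 -> 60
Final: pos=(9.15,15.848), heading=60, 2 segment(s) drawn

Answer: 9.15 15.848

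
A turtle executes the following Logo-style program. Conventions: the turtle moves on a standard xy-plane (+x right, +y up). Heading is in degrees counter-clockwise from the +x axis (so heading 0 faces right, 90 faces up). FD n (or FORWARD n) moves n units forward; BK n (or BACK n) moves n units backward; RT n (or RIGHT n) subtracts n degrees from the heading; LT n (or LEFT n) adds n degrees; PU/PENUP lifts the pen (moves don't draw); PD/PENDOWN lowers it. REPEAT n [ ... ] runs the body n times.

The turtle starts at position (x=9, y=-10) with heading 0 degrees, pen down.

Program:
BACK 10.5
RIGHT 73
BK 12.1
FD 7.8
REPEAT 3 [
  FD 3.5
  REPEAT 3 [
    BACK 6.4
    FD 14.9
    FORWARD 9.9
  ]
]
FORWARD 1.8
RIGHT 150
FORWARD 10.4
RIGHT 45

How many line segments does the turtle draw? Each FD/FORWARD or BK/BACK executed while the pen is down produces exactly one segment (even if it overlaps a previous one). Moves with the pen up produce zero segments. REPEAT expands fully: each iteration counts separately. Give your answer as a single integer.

Executing turtle program step by step:
Start: pos=(9,-10), heading=0, pen down
BK 10.5: (9,-10) -> (-1.5,-10) [heading=0, draw]
RT 73: heading 0 -> 287
BK 12.1: (-1.5,-10) -> (-5.038,1.571) [heading=287, draw]
FD 7.8: (-5.038,1.571) -> (-2.757,-5.888) [heading=287, draw]
REPEAT 3 [
  -- iteration 1/3 --
  FD 3.5: (-2.757,-5.888) -> (-1.734,-9.235) [heading=287, draw]
  REPEAT 3 [
    -- iteration 1/3 --
    BK 6.4: (-1.734,-9.235) -> (-3.605,-3.115) [heading=287, draw]
    FD 14.9: (-3.605,-3.115) -> (0.751,-17.364) [heading=287, draw]
    FD 9.9: (0.751,-17.364) -> (3.646,-26.831) [heading=287, draw]
    -- iteration 2/3 --
    BK 6.4: (3.646,-26.831) -> (1.775,-20.711) [heading=287, draw]
    FD 14.9: (1.775,-20.711) -> (6.131,-34.96) [heading=287, draw]
    FD 9.9: (6.131,-34.96) -> (9.025,-44.427) [heading=287, draw]
    -- iteration 3/3 --
    BK 6.4: (9.025,-44.427) -> (7.154,-38.307) [heading=287, draw]
    FD 14.9: (7.154,-38.307) -> (11.511,-52.556) [heading=287, draw]
    FD 9.9: (11.511,-52.556) -> (14.405,-62.023) [heading=287, draw]
  ]
  -- iteration 2/3 --
  FD 3.5: (14.405,-62.023) -> (15.428,-65.37) [heading=287, draw]
  REPEAT 3 [
    -- iteration 1/3 --
    BK 6.4: (15.428,-65.37) -> (13.557,-59.25) [heading=287, draw]
    FD 14.9: (13.557,-59.25) -> (17.913,-73.499) [heading=287, draw]
    FD 9.9: (17.913,-73.499) -> (20.808,-82.966) [heading=287, draw]
    -- iteration 2/3 --
    BK 6.4: (20.808,-82.966) -> (18.937,-76.846) [heading=287, draw]
    FD 14.9: (18.937,-76.846) -> (23.293,-91.095) [heading=287, draw]
    FD 9.9: (23.293,-91.095) -> (26.188,-100.562) [heading=287, draw]
    -- iteration 3/3 --
    BK 6.4: (26.188,-100.562) -> (24.316,-94.442) [heading=287, draw]
    FD 14.9: (24.316,-94.442) -> (28.673,-108.691) [heading=287, draw]
    FD 9.9: (28.673,-108.691) -> (31.567,-118.158) [heading=287, draw]
  ]
  -- iteration 3/3 --
  FD 3.5: (31.567,-118.158) -> (32.591,-121.505) [heading=287, draw]
  REPEAT 3 [
    -- iteration 1/3 --
    BK 6.4: (32.591,-121.505) -> (30.719,-115.385) [heading=287, draw]
    FD 14.9: (30.719,-115.385) -> (35.076,-129.634) [heading=287, draw]
    FD 9.9: (35.076,-129.634) -> (37.97,-139.101) [heading=287, draw]
    -- iteration 2/3 --
    BK 6.4: (37.97,-139.101) -> (36.099,-132.981) [heading=287, draw]
    FD 14.9: (36.099,-132.981) -> (40.455,-147.23) [heading=287, draw]
    FD 9.9: (40.455,-147.23) -> (43.35,-156.697) [heading=287, draw]
    -- iteration 3/3 --
    BK 6.4: (43.35,-156.697) -> (41.479,-150.577) [heading=287, draw]
    FD 14.9: (41.479,-150.577) -> (45.835,-164.826) [heading=287, draw]
    FD 9.9: (45.835,-164.826) -> (48.729,-174.293) [heading=287, draw]
  ]
]
FD 1.8: (48.729,-174.293) -> (49.256,-176.015) [heading=287, draw]
RT 150: heading 287 -> 137
FD 10.4: (49.256,-176.015) -> (41.65,-168.922) [heading=137, draw]
RT 45: heading 137 -> 92
Final: pos=(41.65,-168.922), heading=92, 35 segment(s) drawn
Segments drawn: 35

Answer: 35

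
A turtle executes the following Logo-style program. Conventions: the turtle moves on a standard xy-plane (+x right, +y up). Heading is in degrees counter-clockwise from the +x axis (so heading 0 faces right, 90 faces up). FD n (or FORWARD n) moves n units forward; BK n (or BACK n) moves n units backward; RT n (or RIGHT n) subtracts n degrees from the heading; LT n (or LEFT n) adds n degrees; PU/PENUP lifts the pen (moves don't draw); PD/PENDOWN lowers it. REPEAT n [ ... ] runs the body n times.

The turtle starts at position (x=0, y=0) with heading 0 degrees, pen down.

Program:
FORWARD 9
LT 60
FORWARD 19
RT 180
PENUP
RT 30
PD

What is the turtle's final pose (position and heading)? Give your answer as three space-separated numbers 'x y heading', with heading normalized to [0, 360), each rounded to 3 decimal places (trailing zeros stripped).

Answer: 18.5 16.454 210

Derivation:
Executing turtle program step by step:
Start: pos=(0,0), heading=0, pen down
FD 9: (0,0) -> (9,0) [heading=0, draw]
LT 60: heading 0 -> 60
FD 19: (9,0) -> (18.5,16.454) [heading=60, draw]
RT 180: heading 60 -> 240
PU: pen up
RT 30: heading 240 -> 210
PD: pen down
Final: pos=(18.5,16.454), heading=210, 2 segment(s) drawn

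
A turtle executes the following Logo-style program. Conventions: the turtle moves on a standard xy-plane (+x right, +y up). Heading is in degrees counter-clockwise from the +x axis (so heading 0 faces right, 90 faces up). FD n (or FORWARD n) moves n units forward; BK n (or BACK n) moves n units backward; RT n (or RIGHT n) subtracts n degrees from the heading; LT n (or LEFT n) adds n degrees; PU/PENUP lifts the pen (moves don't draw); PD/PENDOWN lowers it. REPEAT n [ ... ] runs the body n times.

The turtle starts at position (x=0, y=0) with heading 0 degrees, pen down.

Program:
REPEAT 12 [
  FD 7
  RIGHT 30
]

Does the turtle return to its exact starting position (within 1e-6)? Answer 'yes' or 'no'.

Answer: yes

Derivation:
Executing turtle program step by step:
Start: pos=(0,0), heading=0, pen down
REPEAT 12 [
  -- iteration 1/12 --
  FD 7: (0,0) -> (7,0) [heading=0, draw]
  RT 30: heading 0 -> 330
  -- iteration 2/12 --
  FD 7: (7,0) -> (13.062,-3.5) [heading=330, draw]
  RT 30: heading 330 -> 300
  -- iteration 3/12 --
  FD 7: (13.062,-3.5) -> (16.562,-9.562) [heading=300, draw]
  RT 30: heading 300 -> 270
  -- iteration 4/12 --
  FD 7: (16.562,-9.562) -> (16.562,-16.562) [heading=270, draw]
  RT 30: heading 270 -> 240
  -- iteration 5/12 --
  FD 7: (16.562,-16.562) -> (13.062,-22.624) [heading=240, draw]
  RT 30: heading 240 -> 210
  -- iteration 6/12 --
  FD 7: (13.062,-22.624) -> (7,-26.124) [heading=210, draw]
  RT 30: heading 210 -> 180
  -- iteration 7/12 --
  FD 7: (7,-26.124) -> (0,-26.124) [heading=180, draw]
  RT 30: heading 180 -> 150
  -- iteration 8/12 --
  FD 7: (0,-26.124) -> (-6.062,-22.624) [heading=150, draw]
  RT 30: heading 150 -> 120
  -- iteration 9/12 --
  FD 7: (-6.062,-22.624) -> (-9.562,-16.562) [heading=120, draw]
  RT 30: heading 120 -> 90
  -- iteration 10/12 --
  FD 7: (-9.562,-16.562) -> (-9.562,-9.562) [heading=90, draw]
  RT 30: heading 90 -> 60
  -- iteration 11/12 --
  FD 7: (-9.562,-9.562) -> (-6.062,-3.5) [heading=60, draw]
  RT 30: heading 60 -> 30
  -- iteration 12/12 --
  FD 7: (-6.062,-3.5) -> (0,0) [heading=30, draw]
  RT 30: heading 30 -> 0
]
Final: pos=(0,0), heading=0, 12 segment(s) drawn

Start position: (0, 0)
Final position: (0, 0)
Distance = 0; < 1e-6 -> CLOSED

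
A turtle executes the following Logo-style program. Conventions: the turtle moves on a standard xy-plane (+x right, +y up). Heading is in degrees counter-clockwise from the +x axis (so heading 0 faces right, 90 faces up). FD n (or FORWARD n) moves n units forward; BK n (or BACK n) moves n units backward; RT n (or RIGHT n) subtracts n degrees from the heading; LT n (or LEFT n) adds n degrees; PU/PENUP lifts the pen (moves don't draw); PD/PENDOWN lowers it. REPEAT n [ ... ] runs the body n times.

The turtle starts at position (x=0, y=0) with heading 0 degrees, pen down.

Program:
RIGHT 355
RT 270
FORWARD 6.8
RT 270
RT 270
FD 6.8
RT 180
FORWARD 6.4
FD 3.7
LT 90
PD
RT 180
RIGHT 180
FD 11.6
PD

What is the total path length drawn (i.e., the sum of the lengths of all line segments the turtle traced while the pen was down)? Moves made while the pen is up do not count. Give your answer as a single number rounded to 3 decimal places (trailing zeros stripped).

Executing turtle program step by step:
Start: pos=(0,0), heading=0, pen down
RT 355: heading 0 -> 5
RT 270: heading 5 -> 95
FD 6.8: (0,0) -> (-0.593,6.774) [heading=95, draw]
RT 270: heading 95 -> 185
RT 270: heading 185 -> 275
FD 6.8: (-0.593,6.774) -> (0,0) [heading=275, draw]
RT 180: heading 275 -> 95
FD 6.4: (0,0) -> (-0.558,6.376) [heading=95, draw]
FD 3.7: (-0.558,6.376) -> (-0.88,10.062) [heading=95, draw]
LT 90: heading 95 -> 185
PD: pen down
RT 180: heading 185 -> 5
RT 180: heading 5 -> 185
FD 11.6: (-0.88,10.062) -> (-12.436,9.051) [heading=185, draw]
PD: pen down
Final: pos=(-12.436,9.051), heading=185, 5 segment(s) drawn

Segment lengths:
  seg 1: (0,0) -> (-0.593,6.774), length = 6.8
  seg 2: (-0.593,6.774) -> (0,0), length = 6.8
  seg 3: (0,0) -> (-0.558,6.376), length = 6.4
  seg 4: (-0.558,6.376) -> (-0.88,10.062), length = 3.7
  seg 5: (-0.88,10.062) -> (-12.436,9.051), length = 11.6
Total = 35.3

Answer: 35.3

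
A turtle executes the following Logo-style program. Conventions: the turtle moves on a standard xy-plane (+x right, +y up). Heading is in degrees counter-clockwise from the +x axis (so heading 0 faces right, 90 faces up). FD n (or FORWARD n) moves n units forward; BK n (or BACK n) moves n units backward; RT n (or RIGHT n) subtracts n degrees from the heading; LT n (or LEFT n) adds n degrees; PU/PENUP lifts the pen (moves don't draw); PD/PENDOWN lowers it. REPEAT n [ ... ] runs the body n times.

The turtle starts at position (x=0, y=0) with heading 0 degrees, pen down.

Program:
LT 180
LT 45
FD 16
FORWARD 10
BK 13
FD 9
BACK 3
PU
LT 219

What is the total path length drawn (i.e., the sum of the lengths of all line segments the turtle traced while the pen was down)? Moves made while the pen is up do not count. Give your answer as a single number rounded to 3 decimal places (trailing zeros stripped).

Answer: 51

Derivation:
Executing turtle program step by step:
Start: pos=(0,0), heading=0, pen down
LT 180: heading 0 -> 180
LT 45: heading 180 -> 225
FD 16: (0,0) -> (-11.314,-11.314) [heading=225, draw]
FD 10: (-11.314,-11.314) -> (-18.385,-18.385) [heading=225, draw]
BK 13: (-18.385,-18.385) -> (-9.192,-9.192) [heading=225, draw]
FD 9: (-9.192,-9.192) -> (-15.556,-15.556) [heading=225, draw]
BK 3: (-15.556,-15.556) -> (-13.435,-13.435) [heading=225, draw]
PU: pen up
LT 219: heading 225 -> 84
Final: pos=(-13.435,-13.435), heading=84, 5 segment(s) drawn

Segment lengths:
  seg 1: (0,0) -> (-11.314,-11.314), length = 16
  seg 2: (-11.314,-11.314) -> (-18.385,-18.385), length = 10
  seg 3: (-18.385,-18.385) -> (-9.192,-9.192), length = 13
  seg 4: (-9.192,-9.192) -> (-15.556,-15.556), length = 9
  seg 5: (-15.556,-15.556) -> (-13.435,-13.435), length = 3
Total = 51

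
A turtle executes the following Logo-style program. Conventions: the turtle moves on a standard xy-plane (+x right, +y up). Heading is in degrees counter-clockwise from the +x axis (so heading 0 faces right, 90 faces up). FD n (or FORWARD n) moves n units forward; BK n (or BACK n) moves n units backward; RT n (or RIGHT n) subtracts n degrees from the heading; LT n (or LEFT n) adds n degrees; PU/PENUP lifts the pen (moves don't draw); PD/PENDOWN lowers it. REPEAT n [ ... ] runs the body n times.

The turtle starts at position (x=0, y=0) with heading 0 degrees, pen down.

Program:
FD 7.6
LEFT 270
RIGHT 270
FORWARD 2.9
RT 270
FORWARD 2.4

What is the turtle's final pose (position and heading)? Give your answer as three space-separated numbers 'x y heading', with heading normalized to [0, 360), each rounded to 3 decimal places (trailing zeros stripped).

Answer: 10.5 2.4 90

Derivation:
Executing turtle program step by step:
Start: pos=(0,0), heading=0, pen down
FD 7.6: (0,0) -> (7.6,0) [heading=0, draw]
LT 270: heading 0 -> 270
RT 270: heading 270 -> 0
FD 2.9: (7.6,0) -> (10.5,0) [heading=0, draw]
RT 270: heading 0 -> 90
FD 2.4: (10.5,0) -> (10.5,2.4) [heading=90, draw]
Final: pos=(10.5,2.4), heading=90, 3 segment(s) drawn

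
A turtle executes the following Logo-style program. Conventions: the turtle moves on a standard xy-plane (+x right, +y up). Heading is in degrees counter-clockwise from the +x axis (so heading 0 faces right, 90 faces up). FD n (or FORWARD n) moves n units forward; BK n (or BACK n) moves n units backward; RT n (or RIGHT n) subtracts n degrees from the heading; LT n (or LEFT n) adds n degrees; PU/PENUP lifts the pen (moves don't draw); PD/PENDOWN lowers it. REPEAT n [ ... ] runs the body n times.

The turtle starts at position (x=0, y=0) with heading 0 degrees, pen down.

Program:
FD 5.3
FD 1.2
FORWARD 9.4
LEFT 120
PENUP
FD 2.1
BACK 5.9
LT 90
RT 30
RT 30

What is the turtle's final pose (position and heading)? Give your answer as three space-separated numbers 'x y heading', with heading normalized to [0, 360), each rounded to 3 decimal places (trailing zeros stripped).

Executing turtle program step by step:
Start: pos=(0,0), heading=0, pen down
FD 5.3: (0,0) -> (5.3,0) [heading=0, draw]
FD 1.2: (5.3,0) -> (6.5,0) [heading=0, draw]
FD 9.4: (6.5,0) -> (15.9,0) [heading=0, draw]
LT 120: heading 0 -> 120
PU: pen up
FD 2.1: (15.9,0) -> (14.85,1.819) [heading=120, move]
BK 5.9: (14.85,1.819) -> (17.8,-3.291) [heading=120, move]
LT 90: heading 120 -> 210
RT 30: heading 210 -> 180
RT 30: heading 180 -> 150
Final: pos=(17.8,-3.291), heading=150, 3 segment(s) drawn

Answer: 17.8 -3.291 150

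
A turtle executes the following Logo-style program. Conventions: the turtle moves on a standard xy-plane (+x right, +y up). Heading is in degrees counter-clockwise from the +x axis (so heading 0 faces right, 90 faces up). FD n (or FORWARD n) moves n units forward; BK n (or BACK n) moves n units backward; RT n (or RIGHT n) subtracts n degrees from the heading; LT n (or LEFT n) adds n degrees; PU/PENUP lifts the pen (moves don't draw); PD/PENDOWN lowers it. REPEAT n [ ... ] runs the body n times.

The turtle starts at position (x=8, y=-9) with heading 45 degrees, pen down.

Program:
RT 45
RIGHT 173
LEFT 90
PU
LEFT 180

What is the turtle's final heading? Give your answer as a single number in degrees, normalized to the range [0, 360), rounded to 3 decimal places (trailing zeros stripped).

Executing turtle program step by step:
Start: pos=(8,-9), heading=45, pen down
RT 45: heading 45 -> 0
RT 173: heading 0 -> 187
LT 90: heading 187 -> 277
PU: pen up
LT 180: heading 277 -> 97
Final: pos=(8,-9), heading=97, 0 segment(s) drawn

Answer: 97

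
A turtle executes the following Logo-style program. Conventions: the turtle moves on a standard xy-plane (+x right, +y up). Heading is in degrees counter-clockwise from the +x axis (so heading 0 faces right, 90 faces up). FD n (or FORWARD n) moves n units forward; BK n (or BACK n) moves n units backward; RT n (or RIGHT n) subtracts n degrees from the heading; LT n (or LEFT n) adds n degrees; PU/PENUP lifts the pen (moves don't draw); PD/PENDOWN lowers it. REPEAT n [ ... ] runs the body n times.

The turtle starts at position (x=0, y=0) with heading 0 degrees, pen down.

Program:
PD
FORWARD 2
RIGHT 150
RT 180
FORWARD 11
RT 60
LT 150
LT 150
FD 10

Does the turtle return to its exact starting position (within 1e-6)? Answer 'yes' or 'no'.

Executing turtle program step by step:
Start: pos=(0,0), heading=0, pen down
PD: pen down
FD 2: (0,0) -> (2,0) [heading=0, draw]
RT 150: heading 0 -> 210
RT 180: heading 210 -> 30
FD 11: (2,0) -> (11.526,5.5) [heading=30, draw]
RT 60: heading 30 -> 330
LT 150: heading 330 -> 120
LT 150: heading 120 -> 270
FD 10: (11.526,5.5) -> (11.526,-4.5) [heading=270, draw]
Final: pos=(11.526,-4.5), heading=270, 3 segment(s) drawn

Start position: (0, 0)
Final position: (11.526, -4.5)
Distance = 12.374; >= 1e-6 -> NOT closed

Answer: no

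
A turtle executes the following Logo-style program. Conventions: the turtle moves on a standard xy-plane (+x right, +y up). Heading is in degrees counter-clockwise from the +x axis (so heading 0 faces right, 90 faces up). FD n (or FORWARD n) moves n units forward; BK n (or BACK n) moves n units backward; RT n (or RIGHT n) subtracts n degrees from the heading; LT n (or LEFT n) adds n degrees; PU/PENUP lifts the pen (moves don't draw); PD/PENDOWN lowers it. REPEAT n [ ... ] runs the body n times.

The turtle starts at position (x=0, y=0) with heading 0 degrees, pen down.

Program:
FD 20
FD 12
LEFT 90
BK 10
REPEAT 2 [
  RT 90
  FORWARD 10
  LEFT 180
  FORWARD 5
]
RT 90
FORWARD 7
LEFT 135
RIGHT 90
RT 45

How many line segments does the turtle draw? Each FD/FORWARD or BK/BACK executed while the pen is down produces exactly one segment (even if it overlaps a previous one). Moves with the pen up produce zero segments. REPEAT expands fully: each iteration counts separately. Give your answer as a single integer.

Answer: 8

Derivation:
Executing turtle program step by step:
Start: pos=(0,0), heading=0, pen down
FD 20: (0,0) -> (20,0) [heading=0, draw]
FD 12: (20,0) -> (32,0) [heading=0, draw]
LT 90: heading 0 -> 90
BK 10: (32,0) -> (32,-10) [heading=90, draw]
REPEAT 2 [
  -- iteration 1/2 --
  RT 90: heading 90 -> 0
  FD 10: (32,-10) -> (42,-10) [heading=0, draw]
  LT 180: heading 0 -> 180
  FD 5: (42,-10) -> (37,-10) [heading=180, draw]
  -- iteration 2/2 --
  RT 90: heading 180 -> 90
  FD 10: (37,-10) -> (37,0) [heading=90, draw]
  LT 180: heading 90 -> 270
  FD 5: (37,0) -> (37,-5) [heading=270, draw]
]
RT 90: heading 270 -> 180
FD 7: (37,-5) -> (30,-5) [heading=180, draw]
LT 135: heading 180 -> 315
RT 90: heading 315 -> 225
RT 45: heading 225 -> 180
Final: pos=(30,-5), heading=180, 8 segment(s) drawn
Segments drawn: 8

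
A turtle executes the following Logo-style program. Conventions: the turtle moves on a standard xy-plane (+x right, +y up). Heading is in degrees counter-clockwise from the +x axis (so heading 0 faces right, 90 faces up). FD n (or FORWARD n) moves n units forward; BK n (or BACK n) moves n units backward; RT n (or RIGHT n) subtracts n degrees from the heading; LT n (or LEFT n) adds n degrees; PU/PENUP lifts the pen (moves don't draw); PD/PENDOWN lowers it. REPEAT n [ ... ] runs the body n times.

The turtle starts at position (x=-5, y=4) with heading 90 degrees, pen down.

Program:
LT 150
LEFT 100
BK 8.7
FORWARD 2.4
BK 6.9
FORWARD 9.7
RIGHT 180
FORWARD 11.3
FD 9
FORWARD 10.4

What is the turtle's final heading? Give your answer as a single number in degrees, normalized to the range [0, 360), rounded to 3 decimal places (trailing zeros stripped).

Executing turtle program step by step:
Start: pos=(-5,4), heading=90, pen down
LT 150: heading 90 -> 240
LT 100: heading 240 -> 340
BK 8.7: (-5,4) -> (-13.175,6.976) [heading=340, draw]
FD 2.4: (-13.175,6.976) -> (-10.92,6.155) [heading=340, draw]
BK 6.9: (-10.92,6.155) -> (-17.404,8.515) [heading=340, draw]
FD 9.7: (-17.404,8.515) -> (-8.289,5.197) [heading=340, draw]
RT 180: heading 340 -> 160
FD 11.3: (-8.289,5.197) -> (-18.907,9.062) [heading=160, draw]
FD 9: (-18.907,9.062) -> (-27.365,12.14) [heading=160, draw]
FD 10.4: (-27.365,12.14) -> (-37.137,15.697) [heading=160, draw]
Final: pos=(-37.137,15.697), heading=160, 7 segment(s) drawn

Answer: 160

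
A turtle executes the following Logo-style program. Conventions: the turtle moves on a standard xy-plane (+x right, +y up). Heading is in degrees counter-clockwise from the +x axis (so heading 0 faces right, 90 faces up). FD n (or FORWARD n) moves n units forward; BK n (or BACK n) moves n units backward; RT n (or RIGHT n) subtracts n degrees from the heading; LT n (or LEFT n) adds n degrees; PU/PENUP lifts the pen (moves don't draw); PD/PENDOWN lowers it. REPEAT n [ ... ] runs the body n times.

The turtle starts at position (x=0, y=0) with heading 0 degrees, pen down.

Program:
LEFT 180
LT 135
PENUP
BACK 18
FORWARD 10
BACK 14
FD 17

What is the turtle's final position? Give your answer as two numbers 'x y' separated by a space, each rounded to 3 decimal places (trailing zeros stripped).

Answer: -3.536 3.536

Derivation:
Executing turtle program step by step:
Start: pos=(0,0), heading=0, pen down
LT 180: heading 0 -> 180
LT 135: heading 180 -> 315
PU: pen up
BK 18: (0,0) -> (-12.728,12.728) [heading=315, move]
FD 10: (-12.728,12.728) -> (-5.657,5.657) [heading=315, move]
BK 14: (-5.657,5.657) -> (-15.556,15.556) [heading=315, move]
FD 17: (-15.556,15.556) -> (-3.536,3.536) [heading=315, move]
Final: pos=(-3.536,3.536), heading=315, 0 segment(s) drawn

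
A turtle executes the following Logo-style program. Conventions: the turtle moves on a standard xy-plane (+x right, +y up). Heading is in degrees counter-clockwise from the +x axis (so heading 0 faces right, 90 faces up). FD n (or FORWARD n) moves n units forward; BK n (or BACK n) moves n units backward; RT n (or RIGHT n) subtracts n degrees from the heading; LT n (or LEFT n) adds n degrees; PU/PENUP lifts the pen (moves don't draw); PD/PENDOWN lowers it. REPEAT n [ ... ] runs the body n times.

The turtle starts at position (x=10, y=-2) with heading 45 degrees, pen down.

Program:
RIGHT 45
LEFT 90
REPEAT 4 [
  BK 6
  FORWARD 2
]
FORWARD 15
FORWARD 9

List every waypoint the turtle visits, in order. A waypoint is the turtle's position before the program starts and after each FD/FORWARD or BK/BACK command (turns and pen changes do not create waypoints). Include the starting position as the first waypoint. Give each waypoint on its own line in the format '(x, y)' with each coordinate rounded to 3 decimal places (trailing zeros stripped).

Answer: (10, -2)
(10, -8)
(10, -6)
(10, -12)
(10, -10)
(10, -16)
(10, -14)
(10, -20)
(10, -18)
(10, -3)
(10, 6)

Derivation:
Executing turtle program step by step:
Start: pos=(10,-2), heading=45, pen down
RT 45: heading 45 -> 0
LT 90: heading 0 -> 90
REPEAT 4 [
  -- iteration 1/4 --
  BK 6: (10,-2) -> (10,-8) [heading=90, draw]
  FD 2: (10,-8) -> (10,-6) [heading=90, draw]
  -- iteration 2/4 --
  BK 6: (10,-6) -> (10,-12) [heading=90, draw]
  FD 2: (10,-12) -> (10,-10) [heading=90, draw]
  -- iteration 3/4 --
  BK 6: (10,-10) -> (10,-16) [heading=90, draw]
  FD 2: (10,-16) -> (10,-14) [heading=90, draw]
  -- iteration 4/4 --
  BK 6: (10,-14) -> (10,-20) [heading=90, draw]
  FD 2: (10,-20) -> (10,-18) [heading=90, draw]
]
FD 15: (10,-18) -> (10,-3) [heading=90, draw]
FD 9: (10,-3) -> (10,6) [heading=90, draw]
Final: pos=(10,6), heading=90, 10 segment(s) drawn
Waypoints (11 total):
(10, -2)
(10, -8)
(10, -6)
(10, -12)
(10, -10)
(10, -16)
(10, -14)
(10, -20)
(10, -18)
(10, -3)
(10, 6)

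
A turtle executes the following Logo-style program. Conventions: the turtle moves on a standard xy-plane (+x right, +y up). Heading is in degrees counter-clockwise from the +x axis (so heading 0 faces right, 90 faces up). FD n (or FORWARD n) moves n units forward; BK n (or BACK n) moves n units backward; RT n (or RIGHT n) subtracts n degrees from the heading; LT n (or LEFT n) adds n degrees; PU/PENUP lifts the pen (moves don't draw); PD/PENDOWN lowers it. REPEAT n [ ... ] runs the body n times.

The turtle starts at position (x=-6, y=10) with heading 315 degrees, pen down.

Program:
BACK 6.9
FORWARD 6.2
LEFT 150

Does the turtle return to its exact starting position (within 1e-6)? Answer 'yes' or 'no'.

Executing turtle program step by step:
Start: pos=(-6,10), heading=315, pen down
BK 6.9: (-6,10) -> (-10.879,14.879) [heading=315, draw]
FD 6.2: (-10.879,14.879) -> (-6.495,10.495) [heading=315, draw]
LT 150: heading 315 -> 105
Final: pos=(-6.495,10.495), heading=105, 2 segment(s) drawn

Start position: (-6, 10)
Final position: (-6.495, 10.495)
Distance = 0.7; >= 1e-6 -> NOT closed

Answer: no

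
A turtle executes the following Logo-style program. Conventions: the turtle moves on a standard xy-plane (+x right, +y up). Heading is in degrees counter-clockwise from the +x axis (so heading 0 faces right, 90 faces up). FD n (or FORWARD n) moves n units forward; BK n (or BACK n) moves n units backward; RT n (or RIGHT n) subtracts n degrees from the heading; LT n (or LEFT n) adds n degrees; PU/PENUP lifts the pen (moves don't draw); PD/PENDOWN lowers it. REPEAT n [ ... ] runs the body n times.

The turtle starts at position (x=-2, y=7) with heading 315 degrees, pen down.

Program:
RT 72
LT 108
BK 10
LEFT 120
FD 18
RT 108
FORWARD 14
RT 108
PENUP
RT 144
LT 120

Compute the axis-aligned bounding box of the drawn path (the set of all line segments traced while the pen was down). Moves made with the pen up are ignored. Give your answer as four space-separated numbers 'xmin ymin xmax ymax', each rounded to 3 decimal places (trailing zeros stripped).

Answer: -18.328 7 -2 26.101

Derivation:
Executing turtle program step by step:
Start: pos=(-2,7), heading=315, pen down
RT 72: heading 315 -> 243
LT 108: heading 243 -> 351
BK 10: (-2,7) -> (-11.877,8.564) [heading=351, draw]
LT 120: heading 351 -> 111
FD 18: (-11.877,8.564) -> (-18.328,25.369) [heading=111, draw]
RT 108: heading 111 -> 3
FD 14: (-18.328,25.369) -> (-4.347,26.101) [heading=3, draw]
RT 108: heading 3 -> 255
PU: pen up
RT 144: heading 255 -> 111
LT 120: heading 111 -> 231
Final: pos=(-4.347,26.101), heading=231, 3 segment(s) drawn

Segment endpoints: x in {-18.328, -11.877, -4.347, -2}, y in {7, 8.564, 25.369, 26.101}
xmin=-18.328, ymin=7, xmax=-2, ymax=26.101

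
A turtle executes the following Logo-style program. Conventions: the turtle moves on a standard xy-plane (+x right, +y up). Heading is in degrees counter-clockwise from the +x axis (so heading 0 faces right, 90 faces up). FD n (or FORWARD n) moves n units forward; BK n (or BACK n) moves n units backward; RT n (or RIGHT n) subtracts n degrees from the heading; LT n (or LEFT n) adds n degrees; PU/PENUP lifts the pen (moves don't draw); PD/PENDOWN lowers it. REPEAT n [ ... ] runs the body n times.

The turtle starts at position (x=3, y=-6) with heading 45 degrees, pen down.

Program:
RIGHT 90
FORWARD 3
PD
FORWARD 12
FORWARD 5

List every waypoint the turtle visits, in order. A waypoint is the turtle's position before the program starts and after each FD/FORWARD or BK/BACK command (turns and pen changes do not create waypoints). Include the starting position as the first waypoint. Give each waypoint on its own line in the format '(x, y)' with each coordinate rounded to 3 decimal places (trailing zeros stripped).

Executing turtle program step by step:
Start: pos=(3,-6), heading=45, pen down
RT 90: heading 45 -> 315
FD 3: (3,-6) -> (5.121,-8.121) [heading=315, draw]
PD: pen down
FD 12: (5.121,-8.121) -> (13.607,-16.607) [heading=315, draw]
FD 5: (13.607,-16.607) -> (17.142,-20.142) [heading=315, draw]
Final: pos=(17.142,-20.142), heading=315, 3 segment(s) drawn
Waypoints (4 total):
(3, -6)
(5.121, -8.121)
(13.607, -16.607)
(17.142, -20.142)

Answer: (3, -6)
(5.121, -8.121)
(13.607, -16.607)
(17.142, -20.142)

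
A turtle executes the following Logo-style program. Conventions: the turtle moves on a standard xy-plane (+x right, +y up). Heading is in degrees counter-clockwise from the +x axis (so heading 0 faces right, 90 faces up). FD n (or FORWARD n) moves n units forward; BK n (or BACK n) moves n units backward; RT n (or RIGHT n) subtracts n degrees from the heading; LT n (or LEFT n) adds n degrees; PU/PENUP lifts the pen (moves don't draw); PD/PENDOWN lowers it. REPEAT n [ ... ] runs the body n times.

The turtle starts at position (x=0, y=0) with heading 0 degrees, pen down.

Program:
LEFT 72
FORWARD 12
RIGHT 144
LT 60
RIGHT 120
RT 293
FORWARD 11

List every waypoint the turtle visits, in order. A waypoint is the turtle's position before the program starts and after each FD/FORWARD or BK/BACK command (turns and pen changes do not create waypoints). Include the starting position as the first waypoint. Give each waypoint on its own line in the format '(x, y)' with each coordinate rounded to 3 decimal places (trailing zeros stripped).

Executing turtle program step by step:
Start: pos=(0,0), heading=0, pen down
LT 72: heading 0 -> 72
FD 12: (0,0) -> (3.708,11.413) [heading=72, draw]
RT 144: heading 72 -> 288
LT 60: heading 288 -> 348
RT 120: heading 348 -> 228
RT 293: heading 228 -> 295
FD 11: (3.708,11.413) -> (8.357,1.443) [heading=295, draw]
Final: pos=(8.357,1.443), heading=295, 2 segment(s) drawn
Waypoints (3 total):
(0, 0)
(3.708, 11.413)
(8.357, 1.443)

Answer: (0, 0)
(3.708, 11.413)
(8.357, 1.443)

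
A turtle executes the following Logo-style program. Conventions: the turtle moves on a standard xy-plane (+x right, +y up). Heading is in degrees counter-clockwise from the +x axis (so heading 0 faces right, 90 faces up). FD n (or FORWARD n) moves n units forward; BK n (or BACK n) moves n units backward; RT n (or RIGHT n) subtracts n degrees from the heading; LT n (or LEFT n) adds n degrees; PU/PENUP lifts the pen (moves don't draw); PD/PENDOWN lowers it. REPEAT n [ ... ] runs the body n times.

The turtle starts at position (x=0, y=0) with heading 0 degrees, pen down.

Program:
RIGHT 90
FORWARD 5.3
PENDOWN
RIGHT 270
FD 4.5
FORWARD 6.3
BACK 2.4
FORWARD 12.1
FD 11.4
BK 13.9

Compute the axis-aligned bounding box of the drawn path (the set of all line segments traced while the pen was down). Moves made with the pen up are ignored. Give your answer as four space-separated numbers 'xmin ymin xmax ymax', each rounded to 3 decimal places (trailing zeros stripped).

Executing turtle program step by step:
Start: pos=(0,0), heading=0, pen down
RT 90: heading 0 -> 270
FD 5.3: (0,0) -> (0,-5.3) [heading=270, draw]
PD: pen down
RT 270: heading 270 -> 0
FD 4.5: (0,-5.3) -> (4.5,-5.3) [heading=0, draw]
FD 6.3: (4.5,-5.3) -> (10.8,-5.3) [heading=0, draw]
BK 2.4: (10.8,-5.3) -> (8.4,-5.3) [heading=0, draw]
FD 12.1: (8.4,-5.3) -> (20.5,-5.3) [heading=0, draw]
FD 11.4: (20.5,-5.3) -> (31.9,-5.3) [heading=0, draw]
BK 13.9: (31.9,-5.3) -> (18,-5.3) [heading=0, draw]
Final: pos=(18,-5.3), heading=0, 7 segment(s) drawn

Segment endpoints: x in {0, 0, 4.5, 8.4, 10.8, 18, 20.5, 31.9}, y in {-5.3, -5.3, -5.3, -5.3, -5.3, -5.3, -5.3, 0}
xmin=0, ymin=-5.3, xmax=31.9, ymax=0

Answer: 0 -5.3 31.9 0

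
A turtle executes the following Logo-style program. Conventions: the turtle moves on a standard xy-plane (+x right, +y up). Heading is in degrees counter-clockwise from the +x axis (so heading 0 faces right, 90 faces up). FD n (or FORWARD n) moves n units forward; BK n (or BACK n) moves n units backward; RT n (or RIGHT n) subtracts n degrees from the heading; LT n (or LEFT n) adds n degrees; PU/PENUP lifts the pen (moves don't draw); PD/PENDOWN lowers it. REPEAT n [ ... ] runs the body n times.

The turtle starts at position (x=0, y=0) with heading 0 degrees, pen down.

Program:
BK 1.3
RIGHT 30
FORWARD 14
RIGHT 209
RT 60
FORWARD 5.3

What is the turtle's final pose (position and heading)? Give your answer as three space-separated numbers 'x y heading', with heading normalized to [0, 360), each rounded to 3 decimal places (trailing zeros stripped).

Answer: 13.394 -2.365 61

Derivation:
Executing turtle program step by step:
Start: pos=(0,0), heading=0, pen down
BK 1.3: (0,0) -> (-1.3,0) [heading=0, draw]
RT 30: heading 0 -> 330
FD 14: (-1.3,0) -> (10.824,-7) [heading=330, draw]
RT 209: heading 330 -> 121
RT 60: heading 121 -> 61
FD 5.3: (10.824,-7) -> (13.394,-2.365) [heading=61, draw]
Final: pos=(13.394,-2.365), heading=61, 3 segment(s) drawn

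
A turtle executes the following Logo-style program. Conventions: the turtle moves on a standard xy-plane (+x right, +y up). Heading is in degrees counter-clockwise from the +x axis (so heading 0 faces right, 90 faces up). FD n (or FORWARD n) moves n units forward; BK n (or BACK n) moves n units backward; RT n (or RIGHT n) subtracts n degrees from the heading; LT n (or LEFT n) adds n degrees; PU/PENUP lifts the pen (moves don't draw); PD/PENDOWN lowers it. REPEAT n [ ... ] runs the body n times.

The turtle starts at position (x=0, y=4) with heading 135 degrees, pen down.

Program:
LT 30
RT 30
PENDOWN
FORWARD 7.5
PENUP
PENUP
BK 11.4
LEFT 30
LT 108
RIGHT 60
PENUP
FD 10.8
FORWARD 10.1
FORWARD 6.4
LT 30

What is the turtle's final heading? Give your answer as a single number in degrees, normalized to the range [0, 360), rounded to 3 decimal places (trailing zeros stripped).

Answer: 243

Derivation:
Executing turtle program step by step:
Start: pos=(0,4), heading=135, pen down
LT 30: heading 135 -> 165
RT 30: heading 165 -> 135
PD: pen down
FD 7.5: (0,4) -> (-5.303,9.303) [heading=135, draw]
PU: pen up
PU: pen up
BK 11.4: (-5.303,9.303) -> (2.758,1.242) [heading=135, move]
LT 30: heading 135 -> 165
LT 108: heading 165 -> 273
RT 60: heading 273 -> 213
PU: pen up
FD 10.8: (2.758,1.242) -> (-6.3,-4.64) [heading=213, move]
FD 10.1: (-6.3,-4.64) -> (-14.77,-10.141) [heading=213, move]
FD 6.4: (-14.77,-10.141) -> (-20.138,-13.626) [heading=213, move]
LT 30: heading 213 -> 243
Final: pos=(-20.138,-13.626), heading=243, 1 segment(s) drawn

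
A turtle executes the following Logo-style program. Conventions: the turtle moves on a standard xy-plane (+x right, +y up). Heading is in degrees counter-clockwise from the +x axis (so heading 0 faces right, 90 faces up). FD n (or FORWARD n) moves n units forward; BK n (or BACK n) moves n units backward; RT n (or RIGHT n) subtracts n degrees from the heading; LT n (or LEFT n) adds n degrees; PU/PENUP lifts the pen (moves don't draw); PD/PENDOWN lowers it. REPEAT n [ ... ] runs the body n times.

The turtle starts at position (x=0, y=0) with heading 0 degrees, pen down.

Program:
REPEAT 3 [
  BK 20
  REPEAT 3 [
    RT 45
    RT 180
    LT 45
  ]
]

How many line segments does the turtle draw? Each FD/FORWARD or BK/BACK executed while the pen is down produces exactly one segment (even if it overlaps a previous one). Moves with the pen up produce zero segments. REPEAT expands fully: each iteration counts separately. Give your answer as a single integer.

Executing turtle program step by step:
Start: pos=(0,0), heading=0, pen down
REPEAT 3 [
  -- iteration 1/3 --
  BK 20: (0,0) -> (-20,0) [heading=0, draw]
  REPEAT 3 [
    -- iteration 1/3 --
    RT 45: heading 0 -> 315
    RT 180: heading 315 -> 135
    LT 45: heading 135 -> 180
    -- iteration 2/3 --
    RT 45: heading 180 -> 135
    RT 180: heading 135 -> 315
    LT 45: heading 315 -> 0
    -- iteration 3/3 --
    RT 45: heading 0 -> 315
    RT 180: heading 315 -> 135
    LT 45: heading 135 -> 180
  ]
  -- iteration 2/3 --
  BK 20: (-20,0) -> (0,0) [heading=180, draw]
  REPEAT 3 [
    -- iteration 1/3 --
    RT 45: heading 180 -> 135
    RT 180: heading 135 -> 315
    LT 45: heading 315 -> 0
    -- iteration 2/3 --
    RT 45: heading 0 -> 315
    RT 180: heading 315 -> 135
    LT 45: heading 135 -> 180
    -- iteration 3/3 --
    RT 45: heading 180 -> 135
    RT 180: heading 135 -> 315
    LT 45: heading 315 -> 0
  ]
  -- iteration 3/3 --
  BK 20: (0,0) -> (-20,0) [heading=0, draw]
  REPEAT 3 [
    -- iteration 1/3 --
    RT 45: heading 0 -> 315
    RT 180: heading 315 -> 135
    LT 45: heading 135 -> 180
    -- iteration 2/3 --
    RT 45: heading 180 -> 135
    RT 180: heading 135 -> 315
    LT 45: heading 315 -> 0
    -- iteration 3/3 --
    RT 45: heading 0 -> 315
    RT 180: heading 315 -> 135
    LT 45: heading 135 -> 180
  ]
]
Final: pos=(-20,0), heading=180, 3 segment(s) drawn
Segments drawn: 3

Answer: 3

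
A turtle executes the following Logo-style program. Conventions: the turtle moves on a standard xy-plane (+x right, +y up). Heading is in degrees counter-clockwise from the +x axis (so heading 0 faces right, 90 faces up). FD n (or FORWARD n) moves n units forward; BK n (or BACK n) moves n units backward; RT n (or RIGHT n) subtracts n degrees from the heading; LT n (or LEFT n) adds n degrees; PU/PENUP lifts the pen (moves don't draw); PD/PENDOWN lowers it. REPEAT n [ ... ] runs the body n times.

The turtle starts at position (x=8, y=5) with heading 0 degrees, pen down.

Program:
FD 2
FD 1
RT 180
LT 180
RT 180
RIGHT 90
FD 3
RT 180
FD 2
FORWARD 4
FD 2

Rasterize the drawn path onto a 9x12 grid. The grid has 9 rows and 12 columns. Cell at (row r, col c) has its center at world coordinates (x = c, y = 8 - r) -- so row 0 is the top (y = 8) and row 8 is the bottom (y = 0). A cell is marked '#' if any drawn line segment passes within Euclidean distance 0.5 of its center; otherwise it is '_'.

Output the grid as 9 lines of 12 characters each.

Answer: ___________#
___________#
___________#
________####
___________#
___________#
___________#
___________#
___________#

Derivation:
Segment 0: (8,5) -> (10,5)
Segment 1: (10,5) -> (11,5)
Segment 2: (11,5) -> (11,8)
Segment 3: (11,8) -> (11,6)
Segment 4: (11,6) -> (11,2)
Segment 5: (11,2) -> (11,0)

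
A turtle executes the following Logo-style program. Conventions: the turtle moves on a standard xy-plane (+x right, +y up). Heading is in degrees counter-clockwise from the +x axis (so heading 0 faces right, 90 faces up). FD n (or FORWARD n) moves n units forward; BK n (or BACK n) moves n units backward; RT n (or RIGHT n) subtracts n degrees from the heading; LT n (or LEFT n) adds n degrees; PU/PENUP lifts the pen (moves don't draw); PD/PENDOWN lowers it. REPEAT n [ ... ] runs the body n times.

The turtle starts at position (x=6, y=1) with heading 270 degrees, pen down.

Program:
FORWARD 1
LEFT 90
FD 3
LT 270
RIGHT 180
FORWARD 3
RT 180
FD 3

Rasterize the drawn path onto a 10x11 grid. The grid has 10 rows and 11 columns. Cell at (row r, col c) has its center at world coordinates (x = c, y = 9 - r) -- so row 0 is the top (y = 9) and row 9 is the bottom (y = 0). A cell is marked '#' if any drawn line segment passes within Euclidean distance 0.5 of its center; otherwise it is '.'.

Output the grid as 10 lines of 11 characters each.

Segment 0: (6,1) -> (6,0)
Segment 1: (6,0) -> (9,-0)
Segment 2: (9,-0) -> (9,3)
Segment 3: (9,3) -> (9,-0)

Answer: ...........
...........
...........
...........
...........
...........
.........#.
.........#.
......#..#.
......####.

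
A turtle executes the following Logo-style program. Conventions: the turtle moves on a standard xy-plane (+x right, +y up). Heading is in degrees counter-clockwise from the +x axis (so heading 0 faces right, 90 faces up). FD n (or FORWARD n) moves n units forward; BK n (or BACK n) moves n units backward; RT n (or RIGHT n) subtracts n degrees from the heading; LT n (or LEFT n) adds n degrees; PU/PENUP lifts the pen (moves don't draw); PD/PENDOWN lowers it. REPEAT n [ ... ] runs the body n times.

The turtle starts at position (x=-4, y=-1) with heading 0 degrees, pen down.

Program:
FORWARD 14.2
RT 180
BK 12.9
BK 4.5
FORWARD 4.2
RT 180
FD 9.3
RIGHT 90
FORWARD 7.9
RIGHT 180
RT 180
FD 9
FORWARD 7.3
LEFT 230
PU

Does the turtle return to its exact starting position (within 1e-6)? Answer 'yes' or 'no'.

Answer: no

Derivation:
Executing turtle program step by step:
Start: pos=(-4,-1), heading=0, pen down
FD 14.2: (-4,-1) -> (10.2,-1) [heading=0, draw]
RT 180: heading 0 -> 180
BK 12.9: (10.2,-1) -> (23.1,-1) [heading=180, draw]
BK 4.5: (23.1,-1) -> (27.6,-1) [heading=180, draw]
FD 4.2: (27.6,-1) -> (23.4,-1) [heading=180, draw]
RT 180: heading 180 -> 0
FD 9.3: (23.4,-1) -> (32.7,-1) [heading=0, draw]
RT 90: heading 0 -> 270
FD 7.9: (32.7,-1) -> (32.7,-8.9) [heading=270, draw]
RT 180: heading 270 -> 90
RT 180: heading 90 -> 270
FD 9: (32.7,-8.9) -> (32.7,-17.9) [heading=270, draw]
FD 7.3: (32.7,-17.9) -> (32.7,-25.2) [heading=270, draw]
LT 230: heading 270 -> 140
PU: pen up
Final: pos=(32.7,-25.2), heading=140, 8 segment(s) drawn

Start position: (-4, -1)
Final position: (32.7, -25.2)
Distance = 43.961; >= 1e-6 -> NOT closed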